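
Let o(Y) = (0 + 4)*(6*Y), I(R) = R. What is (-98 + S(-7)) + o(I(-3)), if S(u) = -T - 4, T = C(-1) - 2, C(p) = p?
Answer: -171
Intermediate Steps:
T = -3 (T = -1 - 2 = -3)
o(Y) = 24*Y (o(Y) = 4*(6*Y) = 24*Y)
S(u) = -1 (S(u) = -1*(-3) - 4 = 3 - 4 = -1)
(-98 + S(-7)) + o(I(-3)) = (-98 - 1) + 24*(-3) = -99 - 72 = -171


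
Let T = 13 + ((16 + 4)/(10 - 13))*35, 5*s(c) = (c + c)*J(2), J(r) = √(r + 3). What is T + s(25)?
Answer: -661/3 + 10*√5 ≈ -197.97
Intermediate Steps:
J(r) = √(3 + r)
s(c) = 2*c*√5/5 (s(c) = ((c + c)*√(3 + 2))/5 = ((2*c)*√5)/5 = (2*c*√5)/5 = 2*c*√5/5)
T = -661/3 (T = 13 + (20/(-3))*35 = 13 + (20*(-⅓))*35 = 13 - 20/3*35 = 13 - 700/3 = -661/3 ≈ -220.33)
T + s(25) = -661/3 + (⅖)*25*√5 = -661/3 + 10*√5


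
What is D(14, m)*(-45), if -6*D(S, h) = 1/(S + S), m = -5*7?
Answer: 15/56 ≈ 0.26786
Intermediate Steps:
m = -35
D(S, h) = -1/(12*S) (D(S, h) = -1/(6*(S + S)) = -1/(2*S)/6 = -1/(12*S))
D(14, m)*(-45) = -1/12/14*(-45) = -1/12*1/14*(-45) = -1/168*(-45) = 15/56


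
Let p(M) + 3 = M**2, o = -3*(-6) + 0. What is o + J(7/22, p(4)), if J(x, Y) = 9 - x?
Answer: 587/22 ≈ 26.682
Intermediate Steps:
o = 18 (o = 18 + 0 = 18)
p(M) = -3 + M**2
o + J(7/22, p(4)) = 18 + (9 - 7/22) = 18 + 191/22 = 587/22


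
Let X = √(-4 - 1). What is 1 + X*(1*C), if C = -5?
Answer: 1 - 5*I*√5 ≈ 1.0 - 11.18*I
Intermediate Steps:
X = I*√5 (X = √(-5) = I*√5 ≈ 2.2361*I)
1 + X*(1*C) = 1 + (I*√5)*(1*(-5)) = 1 + (I*√5)*(-5) = 1 - 5*I*√5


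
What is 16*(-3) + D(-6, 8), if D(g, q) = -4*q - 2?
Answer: -82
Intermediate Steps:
D(g, q) = -2 - 4*q
16*(-3) + D(-6, 8) = 16*(-3) + (-2 - 4*8) = -48 + (-2 - 32) = -48 - 34 = -82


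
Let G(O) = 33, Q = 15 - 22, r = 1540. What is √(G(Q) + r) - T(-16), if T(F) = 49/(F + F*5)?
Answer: 49/96 + 11*√13 ≈ 40.172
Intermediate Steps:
T(F) = 49/(6*F) (T(F) = 49/(F + 5*F) = 49/((6*F)) = 49*(1/(6*F)) = 49/(6*F))
Q = -7
√(G(Q) + r) - T(-16) = √(33 + 1540) - 49/(6*(-16)) = √1573 - 49*(-1)/(6*16) = 11*√13 - 1*(-49/96) = 11*√13 + 49/96 = 49/96 + 11*√13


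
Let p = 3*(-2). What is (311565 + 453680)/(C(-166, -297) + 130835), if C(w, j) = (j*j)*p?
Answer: -765245/398419 ≈ -1.9207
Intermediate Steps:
p = -6
C(w, j) = -6*j**2 (C(w, j) = (j*j)*(-6) = j**2*(-6) = -6*j**2)
(311565 + 453680)/(C(-166, -297) + 130835) = (311565 + 453680)/(-6*(-297)**2 + 130835) = 765245/(-6*88209 + 130835) = 765245/(-529254 + 130835) = 765245/(-398419) = 765245*(-1/398419) = -765245/398419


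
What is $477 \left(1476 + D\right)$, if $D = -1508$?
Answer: $-15264$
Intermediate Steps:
$477 \left(1476 + D\right) = 477 \left(1476 - 1508\right) = 477 \left(-32\right) = -15264$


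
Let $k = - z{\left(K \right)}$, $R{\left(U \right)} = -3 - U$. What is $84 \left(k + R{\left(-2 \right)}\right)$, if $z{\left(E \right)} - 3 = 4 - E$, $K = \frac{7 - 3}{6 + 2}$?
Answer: $-630$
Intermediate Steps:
$K = \frac{1}{2}$ ($K = \frac{4}{8} = 4 \cdot \frac{1}{8} = \frac{1}{2} \approx 0.5$)
$z{\left(E \right)} = 7 - E$ ($z{\left(E \right)} = 3 - \left(-4 + E\right) = 7 - E$)
$k = - \frac{13}{2}$ ($k = - (7 - \frac{1}{2}) = \left(-1\right) \frac{13}{2} = - \frac{13}{2} \approx -6.5$)
$84 \left(k + R{\left(-2 \right)}\right) = 84 \left(- \frac{13}{2} - 1\right) = 84 \left(- \frac{15}{2}\right) = -630$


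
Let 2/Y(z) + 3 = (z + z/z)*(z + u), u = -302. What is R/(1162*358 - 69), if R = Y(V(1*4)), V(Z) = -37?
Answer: 2/5074725327 ≈ 3.9411e-10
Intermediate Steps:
Y(z) = 2/(-3 + (1 + z)*(-302 + z)) (Y(z) = 2/(-3 + (z + z/z)*(z - 302)) = 2/(-3 + (z + 1)*(-302 + z)) = 2/(-3 + (1 + z)*(-302 + z)))
R = 2/12201 (R = 2/(-305 + (-37)² - 301*(-37)) = 2/(-305 + 1369 + 11137) = 2/12201 ≈ 0.00016392)
R/(1162*358 - 69) = 2/(12201*(1162*358 - 69)) = 2/(12201*(415996 - 69)) = (2/12201)/415927 = (2/12201)*(1/415927) = 2/5074725327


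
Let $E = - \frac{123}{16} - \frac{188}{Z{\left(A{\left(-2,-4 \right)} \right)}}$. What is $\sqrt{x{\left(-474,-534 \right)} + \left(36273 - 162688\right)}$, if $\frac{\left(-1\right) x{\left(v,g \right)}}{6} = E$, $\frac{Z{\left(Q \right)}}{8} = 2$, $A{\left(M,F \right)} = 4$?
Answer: $\frac{i \sqrt{2020774}}{4} \approx 355.38 i$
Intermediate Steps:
$Z{\left(Q \right)} = 16$ ($Z{\left(Q \right)} = 8 \cdot 2 = 16$)
$E = - \frac{311}{16}$ ($E = - \frac{123}{16} - \frac{188}{16} = \left(-123\right) \frac{1}{16} - \frac{47}{4} = - \frac{123}{16} - \frac{47}{4} = - \frac{311}{16} \approx -19.438$)
$x{\left(v,g \right)} = \frac{933}{8}$ ($x{\left(v,g \right)} = \left(-6\right) \left(- \frac{311}{16}\right) = \frac{933}{8}$)
$\sqrt{x{\left(-474,-534 \right)} + \left(36273 - 162688\right)} = \sqrt{\frac{933}{8} + \left(36273 - 162688\right)} = \sqrt{\frac{933}{8} - 126415} = \sqrt{- \frac{1010387}{8}} = \frac{i \sqrt{2020774}}{4}$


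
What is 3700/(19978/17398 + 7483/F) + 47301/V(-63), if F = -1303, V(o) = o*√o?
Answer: -838774978/1041579 + 15767*I*√7/441 ≈ -805.29 + 94.593*I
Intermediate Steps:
V(o) = o^(3/2)
3700/(19978/17398 + 7483/F) + 47301/V(-63) = 3700/(19978/17398 + 7483/(-1303)) + 47301/((-63)^(3/2)) = 3700/(19978*(1/17398) + 7483*(-1/1303)) + 47301/((-189*I*√7)) = 3700/(9989/8699 - 7483/1303) + 47301*(I*√7/1323) = 3700/(-52078950/11334797) + 15767*I*√7/441 = 3700*(-11334797/52078950) + 15767*I*√7/441 = -838774978/1041579 + 15767*I*√7/441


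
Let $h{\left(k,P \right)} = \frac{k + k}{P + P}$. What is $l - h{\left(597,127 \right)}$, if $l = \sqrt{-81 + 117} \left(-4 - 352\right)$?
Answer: $- \frac{271869}{127} \approx -2140.7$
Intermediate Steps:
$h{\left(k,P \right)} = \frac{k}{P}$ ($h{\left(k,P \right)} = \frac{2 k}{2 P} = 2 k \frac{1}{2 P} = \frac{k}{P}$)
$l = -2136$ ($l = \sqrt{36} \left(-356\right) = 6 \left(-356\right) = -2136$)
$l - h{\left(597,127 \right)} = -2136 - \frac{597}{127} = - \frac{271869}{127}$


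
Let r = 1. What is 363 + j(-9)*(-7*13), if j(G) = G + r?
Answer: 1091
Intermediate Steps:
j(G) = 1 + G (j(G) = G + 1 = 1 + G)
363 + j(-9)*(-7*13) = 363 + (1 - 9)*(-7*13) = 363 - 8*(-91) = 363 + 728 = 1091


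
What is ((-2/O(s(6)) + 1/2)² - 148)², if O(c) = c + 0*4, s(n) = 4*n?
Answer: 453136369/20736 ≈ 21853.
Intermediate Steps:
O(c) = c (O(c) = c + 0 = c)
((-2/O(s(6)) + 1/2)² - 148)² = ((-2/(4*6) + 1/2)² - 148)² = ((-2/24 + 1*(½))² - 148)² = ((-2*1/24 + ½)² - 148)² = ((-1/12 + ½)² - 148)² = ((5/12)² - 148)² = (25/144 - 148)² = (-21287/144)² = 453136369/20736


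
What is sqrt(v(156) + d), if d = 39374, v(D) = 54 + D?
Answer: 4*sqrt(2474) ≈ 198.96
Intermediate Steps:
sqrt(v(156) + d) = sqrt((54 + 156) + 39374) = sqrt(210 + 39374) = sqrt(39584) = 4*sqrt(2474)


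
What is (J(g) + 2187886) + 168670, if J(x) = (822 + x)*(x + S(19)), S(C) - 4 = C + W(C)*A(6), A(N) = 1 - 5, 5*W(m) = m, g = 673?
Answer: 3374352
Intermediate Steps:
W(m) = m/5
A(N) = -4
S(C) = 4 + C/5 (S(C) = 4 + (C + (C/5)*(-4)) = 4 + (C - 4*C/5) = 4 + C/5)
J(x) = (822 + x)*(39/5 + x) (J(x) = (822 + x)*(x + (4 + (⅕)*19)) = (822 + x)*(x + (4 + 19/5)) = (822 + x)*(x + 39/5) = (822 + x)*(39/5 + x))
(J(g) + 2187886) + 168670 = ((32058/5 + 673² + (4149/5)*673) + 2187886) + 168670 = ((32058/5 + 452929 + 2792277/5) + 2187886) + 168670 = (1017796 + 2187886) + 168670 = 3205682 + 168670 = 3374352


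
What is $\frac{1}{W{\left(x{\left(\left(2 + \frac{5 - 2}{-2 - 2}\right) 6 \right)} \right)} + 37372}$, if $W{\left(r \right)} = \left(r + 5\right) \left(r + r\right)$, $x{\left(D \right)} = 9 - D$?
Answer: $\frac{2}{74783} \approx 2.6744 \cdot 10^{-5}$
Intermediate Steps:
$W{\left(r \right)} = 2 r \left(5 + r\right)$ ($W{\left(r \right)} = \left(5 + r\right) 2 r = 2 r \left(5 + r\right)$)
$\frac{1}{W{\left(x{\left(\left(2 + \frac{5 - 2}{-2 - 2}\right) 6 \right)} \right)} + 37372} = \frac{1}{2 \left(9 - \left(2 + \frac{5 - 2}{-2 - 2}\right) 6\right) \left(5 + \left(9 - \left(2 + \frac{5 - 2}{-2 - 2}\right) 6\right)\right) + 37372} = \frac{1}{2 \left(9 - \left(2 + \frac{3}{-4}\right) 6\right) \left(5 + \left(9 - \left(2 + \frac{3}{-4}\right) 6\right)\right) + 37372} = \frac{1}{2 \left(9 - \left(2 + 3 \left(- \frac{1}{4}\right)\right) 6\right) \left(5 + \left(9 - \left(2 + 3 \left(- \frac{1}{4}\right)\right) 6\right)\right) + 37372} = \frac{1}{2 \left(9 - \left(2 - \frac{3}{4}\right) 6\right) \left(5 + \left(9 - \left(2 - \frac{3}{4}\right) 6\right)\right) + 37372} = \frac{1}{2 \left(9 - \frac{5}{4} \cdot 6\right) \left(5 + \left(9 - \frac{5}{4} \cdot 6\right)\right) + 37372} = \frac{1}{2 \left(9 - \frac{15}{2}\right) \left(5 + \left(9 - \frac{15}{2}\right)\right) + 37372} = \frac{1}{2 \cdot \frac{3}{2} \left(5 + \frac{3}{2}\right) + 37372} = \frac{1}{2 \cdot \frac{3}{2} \cdot \frac{13}{2} + 37372} = \frac{1}{\frac{39}{2} + 37372} = \frac{1}{\frac{74783}{2}} = \frac{2}{74783}$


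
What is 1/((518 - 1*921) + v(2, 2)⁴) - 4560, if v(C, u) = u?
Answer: -1764721/387 ≈ -4560.0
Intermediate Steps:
1/((518 - 1*921) + v(2, 2)⁴) - 4560 = 1/((518 - 1*921) + 2⁴) - 4560 = 1/((518 - 921) + 16) - 4560 = 1/(-403 + 16) - 4560 = 1/(-387) - 4560 = -1/387 - 4560 = -1764721/387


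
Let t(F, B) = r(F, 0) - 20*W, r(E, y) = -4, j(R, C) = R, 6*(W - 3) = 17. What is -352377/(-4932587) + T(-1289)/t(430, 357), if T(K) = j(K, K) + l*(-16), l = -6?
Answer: 17781289347/1785596494 ≈ 9.9582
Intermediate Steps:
W = 35/6 (W = 3 + (1/6)*17 = 3 + 17/6 = 35/6 ≈ 5.8333)
T(K) = 96 + K (T(K) = K - 6*(-16) = K + 96 = 96 + K)
t(F, B) = -362/3 (t(F, B) = -4 - 20*35/6 = -4 - 350/3 = -362/3)
-352377/(-4932587) + T(-1289)/t(430, 357) = -352377/(-4932587) + (96 - 1289)/(-362/3) = -352377*(-1/4932587) - 1193*(-3/362) = 352377/4932587 + 3579/362 = 17781289347/1785596494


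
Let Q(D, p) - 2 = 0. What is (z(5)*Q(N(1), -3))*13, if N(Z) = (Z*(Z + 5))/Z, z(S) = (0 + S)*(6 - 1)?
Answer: 650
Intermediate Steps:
z(S) = 5*S (z(S) = S*5 = 5*S)
N(Z) = 5 + Z (N(Z) = (Z*(5 + Z))/Z = 5 + Z)
Q(D, p) = 2 (Q(D, p) = 2 + 0 = 2)
(z(5)*Q(N(1), -3))*13 = ((5*5)*2)*13 = (25*2)*13 = 50*13 = 650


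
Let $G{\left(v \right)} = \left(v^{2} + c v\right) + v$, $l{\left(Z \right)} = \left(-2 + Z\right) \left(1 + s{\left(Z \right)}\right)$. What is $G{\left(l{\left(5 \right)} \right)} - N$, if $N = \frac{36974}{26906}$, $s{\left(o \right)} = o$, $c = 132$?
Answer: $\frac{36546767}{13453} \approx 2716.6$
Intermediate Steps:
$l{\left(Z \right)} = \left(1 + Z\right) \left(-2 + Z\right)$ ($l{\left(Z \right)} = \left(-2 + Z\right) \left(1 + Z\right) = \left(1 + Z\right) \left(-2 + Z\right)$)
$N = \frac{18487}{13453}$ ($N = 36974 \cdot \frac{1}{26906} = \frac{18487}{13453} \approx 1.3742$)
$G{\left(v \right)} = v^{2} + 133 v$ ($G{\left(v \right)} = \left(v^{2} + 132 v\right) + v = v^{2} + 133 v$)
$G{\left(l{\left(5 \right)} \right)} - N = \left(-2 + 5^{2} - 5\right) \left(133 - \left(7 - 25\right)\right) - \frac{18487}{13453} = \left(-2 + 25 - 5\right) \left(133 - -18\right) - \frac{18487}{13453} = 18 \left(133 + 18\right) - \frac{18487}{13453} = 18 \cdot 151 - \frac{18487}{13453} = 2718 - \frac{18487}{13453} = \frac{36546767}{13453}$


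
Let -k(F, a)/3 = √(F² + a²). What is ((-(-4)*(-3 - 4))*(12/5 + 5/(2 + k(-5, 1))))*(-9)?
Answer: 68292/115 - 378*√26/23 ≈ 510.04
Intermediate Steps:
k(F, a) = -3*√(F² + a²)
((-(-4)*(-3 - 4))*(12/5 + 5/(2 + k(-5, 1))))*(-9) = ((-(-4)*(-3 - 4))*(12/5 + 5/(2 - 3*√((-5)² + 1²))))*(-9) = ((-(-4)*(-7))*(12*(⅕) + 5/(2 - 3*√(25 + 1))))*(-9) = ((-1*28)*(12/5 + 5/(2 - 3*√26)))*(-9) = -28*(12/5 + 5/(2 - 3*√26))*(-9) = (-336/5 - 140/(2 - 3*√26))*(-9) = 3024/5 + 1260/(2 - 3*√26)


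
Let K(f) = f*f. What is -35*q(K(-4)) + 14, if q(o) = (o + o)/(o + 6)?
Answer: -406/11 ≈ -36.909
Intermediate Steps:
K(f) = f**2
q(o) = 2*o/(6 + o) (q(o) = (2*o)/(6 + o) = 2*o/(6 + o))
-35*q(K(-4)) + 14 = -70*(-4)**2/(6 + (-4)**2) + 14 = -70*16/(6 + 16) + 14 = -70*16/22 + 14 = -35*16/11 + 14 = -560/11 + 14 = -406/11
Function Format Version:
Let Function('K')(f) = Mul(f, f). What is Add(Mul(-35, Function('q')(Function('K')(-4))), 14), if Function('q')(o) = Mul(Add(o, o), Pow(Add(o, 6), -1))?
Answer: Rational(-406, 11) ≈ -36.909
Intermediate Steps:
Function('K')(f) = Pow(f, 2)
Function('q')(o) = Mul(2, o, Pow(Add(6, o), -1)) (Function('q')(o) = Mul(Mul(2, o), Pow(Add(6, o), -1)) = Mul(2, o, Pow(Add(6, o), -1)))
Add(Mul(-35, Function('q')(Function('K')(-4))), 14) = Add(Mul(-35, Mul(2, Pow(-4, 2), Pow(Add(6, Pow(-4, 2)), -1))), 14) = Add(Mul(-35, Mul(2, 16, Pow(Add(6, 16), -1))), 14) = Add(Mul(-35, Mul(2, 16, Pow(22, -1))), 14) = Add(Mul(-35, Mul(2, 16, Rational(1, 22))), 14) = Add(Mul(-35, Rational(16, 11)), 14) = Add(Rational(-560, 11), 14) = Rational(-406, 11)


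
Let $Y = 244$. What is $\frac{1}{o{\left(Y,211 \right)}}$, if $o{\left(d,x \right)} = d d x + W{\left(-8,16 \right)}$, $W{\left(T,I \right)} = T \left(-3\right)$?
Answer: $\frac{1}{12562120} \approx 7.9604 \cdot 10^{-8}$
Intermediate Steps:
$W{\left(T,I \right)} = - 3 T$
$o{\left(d,x \right)} = 24 + x d^{2}$ ($o{\left(d,x \right)} = d d x - -24 = d^{2} x + 24 = x d^{2} + 24 = 24 + x d^{2}$)
$\frac{1}{o{\left(Y,211 \right)}} = \frac{1}{24 + 211 \cdot 244^{2}} = \frac{1}{24 + 211 \cdot 59536} = \frac{1}{24 + 12562096} = \frac{1}{12562120}$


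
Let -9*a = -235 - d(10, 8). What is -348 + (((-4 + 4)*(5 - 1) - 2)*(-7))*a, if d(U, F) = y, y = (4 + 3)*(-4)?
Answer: -26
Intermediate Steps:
y = -28 (y = 7*(-4) = -28)
d(U, F) = -28
a = 23 (a = -(-235 - 1*(-28))/9 = -(-235 + 28)/9 = -⅑*(-207) = 23)
-348 + (((-4 + 4)*(5 - 1) - 2)*(-7))*a = -348 + (((-4 + 4)*(5 - 1) - 2)*(-7))*23 = -348 + ((0*4 - 2)*(-7))*23 = -348 + ((0 - 2)*(-7))*23 = -348 - 2*(-7)*23 = -348 + 14*23 = -348 + 322 = -26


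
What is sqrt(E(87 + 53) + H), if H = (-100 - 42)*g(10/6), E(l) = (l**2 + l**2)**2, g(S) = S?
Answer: sqrt(13829757870)/3 ≈ 39200.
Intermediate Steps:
E(l) = 4*l**4 (E(l) = (2*l**2)**2 = 4*l**4)
H = -710/3 (H = (-100 - 42)*(10/6) = -1420/6 = -142*5/3 = -710/3 ≈ -236.67)
sqrt(E(87 + 53) + H) = sqrt(4*(87 + 53)**4 - 710/3) = sqrt(4*140**4 - 710/3) = sqrt(4*384160000 - 710/3) = sqrt(1536640000 - 710/3) = sqrt(4609919290/3) = sqrt(13829757870)/3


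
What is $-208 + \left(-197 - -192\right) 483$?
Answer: $-2623$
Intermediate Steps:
$-208 + \left(-197 - -192\right) 483 = -208 + \left(-197 + 192\right) 483 = -208 - 2415 = -2623$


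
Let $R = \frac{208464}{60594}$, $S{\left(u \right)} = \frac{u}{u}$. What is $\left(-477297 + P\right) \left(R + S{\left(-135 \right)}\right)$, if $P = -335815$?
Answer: $- \frac{36462381416}{10099} \approx -3.6105 \cdot 10^{6}$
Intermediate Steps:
$S{\left(u \right)} = 1$
$R = \frac{34744}{10099}$ ($R = 208464 \cdot \frac{1}{60594} = \frac{34744}{10099} \approx 3.4403$)
$\left(-477297 + P\right) \left(R + S{\left(-135 \right)}\right) = \left(-477297 - 335815\right) \left(\frac{34744}{10099} + 1\right) = \left(-813112\right) \frac{44843}{10099} = - \frac{36462381416}{10099}$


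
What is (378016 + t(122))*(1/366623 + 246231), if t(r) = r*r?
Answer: 35468634135410600/366623 ≈ 9.6744e+10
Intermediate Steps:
t(r) = r**2
(378016 + t(122))*(1/366623 + 246231) = (378016 + 122**2)*(1/366623 + 246231) = (378016 + 14884)*(1/366623 + 246231) = 392900*(90273947914/366623) = 35468634135410600/366623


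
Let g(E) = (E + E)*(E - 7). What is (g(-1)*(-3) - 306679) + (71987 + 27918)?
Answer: -206822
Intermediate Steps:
g(E) = 2*E*(-7 + E) (g(E) = (2*E)*(-7 + E) = 2*E*(-7 + E))
(g(-1)*(-3) - 306679) + (71987 + 27918) = ((2*(-1)*(-7 - 1))*(-3) - 306679) + (71987 + 27918) = ((2*(-1)*(-8))*(-3) - 306679) + 99905 = (16*(-3) - 306679) + 99905 = (-48 - 306679) + 99905 = -306727 + 99905 = -206822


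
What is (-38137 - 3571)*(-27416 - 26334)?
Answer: 2241805000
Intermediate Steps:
(-38137 - 3571)*(-27416 - 26334) = -41708*(-53750) = 2241805000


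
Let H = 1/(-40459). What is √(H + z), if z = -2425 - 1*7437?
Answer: I*√16143410416481/40459 ≈ 99.308*I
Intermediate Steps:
z = -9862 (z = -2425 - 7437 = -9862)
H = -1/40459 ≈ -2.4716e-5
√(H + z) = √(-1/40459 - 9862) = √(-399006659/40459) = I*√16143410416481/40459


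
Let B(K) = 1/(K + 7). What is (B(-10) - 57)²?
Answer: 29584/9 ≈ 3287.1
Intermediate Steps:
B(K) = 1/(7 + K)
(B(-10) - 57)² = (1/(7 - 10) - 57)² = (1/(-3) - 57)² = (-⅓ - 57)² = (-172/3)² = 29584/9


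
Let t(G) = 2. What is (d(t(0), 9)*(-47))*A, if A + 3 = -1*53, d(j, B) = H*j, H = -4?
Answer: -21056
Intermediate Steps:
d(j, B) = -4*j
A = -56 (A = -3 - 1*53 = -3 - 53 = -56)
(d(t(0), 9)*(-47))*A = (-4*2*(-47))*(-56) = -8*(-47)*(-56) = 376*(-56) = -21056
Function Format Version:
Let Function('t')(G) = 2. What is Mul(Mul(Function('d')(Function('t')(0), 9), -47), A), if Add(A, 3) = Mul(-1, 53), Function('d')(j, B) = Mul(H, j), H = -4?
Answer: -21056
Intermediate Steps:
Function('d')(j, B) = Mul(-4, j)
A = -56 (A = Add(-3, Mul(-1, 53)) = Add(-3, -53) = -56)
Mul(Mul(Function('d')(Function('t')(0), 9), -47), A) = Mul(Mul(Mul(-4, 2), -47), -56) = Mul(Mul(-8, -47), -56) = Mul(376, -56) = -21056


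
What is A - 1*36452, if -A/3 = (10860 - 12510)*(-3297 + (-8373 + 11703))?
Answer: 126898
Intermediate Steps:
A = 163350 (A = -3*(10860 - 12510)*(-3297 + (-8373 + 11703)) = -(-4950)*(-3297 + 3330) = -(-4950)*33 = -3*(-54450) = 163350)
A - 1*36452 = 163350 - 1*36452 = 163350 - 36452 = 126898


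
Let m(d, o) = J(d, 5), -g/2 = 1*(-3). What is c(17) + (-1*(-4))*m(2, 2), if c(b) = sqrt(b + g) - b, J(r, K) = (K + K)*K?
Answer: 183 + sqrt(23) ≈ 187.80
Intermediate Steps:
g = 6 (g = -2*(-3) = 6)
J(r, K) = 2*K**2 (J(r, K) = (2*K)*K = 2*K**2)
m(d, o) = 50 (m(d, o) = 2*5**2 = 2*25 = 50)
c(b) = sqrt(6 + b) - b (c(b) = sqrt(b + 6) - b = sqrt(6 + b) - b)
c(17) + (-1*(-4))*m(2, 2) = (sqrt(6 + 17) - 1*17) - 1*(-4)*50 = (sqrt(23) - 17) + 4*50 = (-17 + sqrt(23)) + 200 = 183 + sqrt(23)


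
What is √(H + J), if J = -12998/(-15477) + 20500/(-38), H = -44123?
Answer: I*√860331389379/4389 ≈ 211.33*I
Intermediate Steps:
J = -2364064/4389 (J = -12998*(-1/15477) + 20500*(-1/38) = 194/231 - 10250/19 = -2364064/4389 ≈ -538.63)
√(H + J) = √(-44123 - 2364064/4389) = √(-196019911/4389) = I*√860331389379/4389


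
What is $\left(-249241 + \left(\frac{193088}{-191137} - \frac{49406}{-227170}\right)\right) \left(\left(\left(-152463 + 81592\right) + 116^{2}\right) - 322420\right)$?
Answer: $\frac{411066031277305933238}{4342059229} \approx 9.4671 \cdot 10^{10}$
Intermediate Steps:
$\left(-249241 + \left(\frac{193088}{-191137} - \frac{49406}{-227170}\right)\right) \left(\left(\left(-152463 + 81592\right) + 116^{2}\right) - 322420\right) = \left(-249241 + \left(193088 \left(- \frac{1}{191137}\right) - - \frac{24703}{113585}\right)\right) \left(\left(-70871 + 13456\right) - 322420\right) = \left(-249241 + \left(- \frac{193088}{191137} + \frac{24703}{113585}\right)\right) \left(-57415 - 322420\right) = \left(-249241 - \frac{17210243169}{21710296145}\right) \left(-379835\right) = \left(- \frac{5411113131719114}{21710296145}\right) \left(-379835\right) = \frac{411066031277305933238}{4342059229}$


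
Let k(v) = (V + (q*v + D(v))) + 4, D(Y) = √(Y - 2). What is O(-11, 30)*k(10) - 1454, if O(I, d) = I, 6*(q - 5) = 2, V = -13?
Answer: -5825/3 - 22*√2 ≈ -1972.8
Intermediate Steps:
q = 16/3 (q = 5 + (⅙)*2 = 5 + ⅓ = 16/3 ≈ 5.3333)
D(Y) = √(-2 + Y)
k(v) = -9 + √(-2 + v) + 16*v/3 (k(v) = (-13 + (16*v/3 + √(-2 + v))) + 4 = (-13 + (√(-2 + v) + 16*v/3)) + 4 = (-13 + √(-2 + v) + 16*v/3) + 4 = -9 + √(-2 + v) + 16*v/3)
O(-11, 30)*k(10) - 1454 = -11*(-9 + √(-2 + 10) + (16/3)*10) - 1454 = -11*(-9 + √8 + 160/3) - 1454 = -11*(-9 + 2*√2 + 160/3) - 1454 = -11*(133/3 + 2*√2) - 1454 = (-1463/3 - 22*√2) - 1454 = -5825/3 - 22*√2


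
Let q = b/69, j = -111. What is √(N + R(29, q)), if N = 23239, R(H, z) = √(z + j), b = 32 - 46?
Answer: √(110640879 + 69*I*√529437)/69 ≈ 152.44 + 0.034588*I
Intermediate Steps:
b = -14
q = -14/69 ≈ -0.20290
R(H, z) = √(-111 + z) (R(H, z) = √(z - 111) = √(-111 + z))
√(N + R(29, q)) = √(23239 + √(-111 - 14/69)) = √(23239 + √(-7673/69)) = √(23239 + I*√529437/69)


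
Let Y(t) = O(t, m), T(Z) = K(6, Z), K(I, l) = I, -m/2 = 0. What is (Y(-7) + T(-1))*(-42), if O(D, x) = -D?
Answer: -546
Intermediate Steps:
m = 0 (m = -2*0 = 0)
T(Z) = 6
Y(t) = -t
(Y(-7) + T(-1))*(-42) = (-1*(-7) + 6)*(-42) = (7 + 6)*(-42) = 13*(-42) = -546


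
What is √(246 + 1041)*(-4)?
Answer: -12*√143 ≈ -143.50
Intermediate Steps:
√(246 + 1041)*(-4) = √1287*(-4) = (3*√143)*(-4) = -12*√143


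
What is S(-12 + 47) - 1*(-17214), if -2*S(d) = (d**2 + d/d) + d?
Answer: 33167/2 ≈ 16584.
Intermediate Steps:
S(d) = -1/2 - d/2 - d**2/2 (S(d) = -((d**2 + d/d) + d)/2 = -((d**2 + 1) + d)/2 = -((1 + d**2) + d)/2 = -(1 + d + d**2)/2 = -1/2 - d/2 - d**2/2)
S(-12 + 47) - 1*(-17214) = (-1/2 - (-12 + 47)/2 - (-12 + 47)**2/2) - 1*(-17214) = (-1/2 - 1/2*35 - 1/2*35**2) + 17214 = (-1/2 - 35/2 - 1/2*1225) + 17214 = (-1/2 - 35/2 - 1225/2) + 17214 = -1261/2 + 17214 = 33167/2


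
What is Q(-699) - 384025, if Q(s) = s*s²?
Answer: -341916124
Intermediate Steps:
Q(s) = s³
Q(-699) - 384025 = (-699)³ - 384025 = -341532099 - 384025 = -341916124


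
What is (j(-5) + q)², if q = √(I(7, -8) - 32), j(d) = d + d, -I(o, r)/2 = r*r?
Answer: -60 - 80*I*√10 ≈ -60.0 - 252.98*I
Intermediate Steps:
I(o, r) = -2*r² (I(o, r) = -2*r*r = -2*r²)
j(d) = 2*d
q = 4*I*√10 (q = √(-2*(-8)² - 32) = √(-2*64 - 32) = √(-128 - 32) = √(-160) = 4*I*√10 ≈ 12.649*I)
(j(-5) + q)² = (2*(-5) + 4*I*√10)² = (-10 + 4*I*√10)²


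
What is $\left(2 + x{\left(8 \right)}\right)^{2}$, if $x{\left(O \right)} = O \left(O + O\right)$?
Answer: $16900$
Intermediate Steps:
$x{\left(O \right)} = 2 O^{2}$ ($x{\left(O \right)} = O 2 O = 2 O^{2}$)
$\left(2 + x{\left(8 \right)}\right)^{2} = \left(2 + 2 \cdot 8^{2}\right)^{2} = \left(2 + 2 \cdot 64\right)^{2} = \left(2 + 128\right)^{2} = 130^{2} = 16900$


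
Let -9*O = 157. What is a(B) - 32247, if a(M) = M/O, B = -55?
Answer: -5062284/157 ≈ -32244.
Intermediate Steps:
O = -157/9 (O = -⅑*157 = -157/9 ≈ -17.444)
a(M) = -9*M/157 (a(M) = M/(-157/9) = M*(-9/157) = -9*M/157)
a(B) - 32247 = -9/157*(-55) - 32247 = 495/157 - 32247 = -5062284/157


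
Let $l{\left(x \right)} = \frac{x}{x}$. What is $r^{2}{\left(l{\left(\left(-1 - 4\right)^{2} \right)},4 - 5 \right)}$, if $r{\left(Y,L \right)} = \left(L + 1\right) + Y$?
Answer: $1$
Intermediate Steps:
$l{\left(x \right)} = 1$
$r{\left(Y,L \right)} = 1 + L + Y$ ($r{\left(Y,L \right)} = \left(1 + L\right) + Y = 1 + L + Y$)
$r^{2}{\left(l{\left(\left(-1 - 4\right)^{2} \right)},4 - 5 \right)} = \left(1 + \left(4 - 5\right) + 1\right)^{2} = \left(1 - 1 + 1\right)^{2} = 1^{2} = 1$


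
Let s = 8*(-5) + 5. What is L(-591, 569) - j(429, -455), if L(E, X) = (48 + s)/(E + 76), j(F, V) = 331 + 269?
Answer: -309013/515 ≈ -600.03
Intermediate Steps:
s = -35 (s = -40 + 5 = -35)
j(F, V) = 600
L(E, X) = 13/(76 + E) (L(E, X) = (48 - 35)/(E + 76) = 13/(76 + E))
L(-591, 569) - j(429, -455) = 13/(76 - 591) - 1*600 = 13/(-515) - 600 = 13*(-1/515) - 600 = -13/515 - 600 = -309013/515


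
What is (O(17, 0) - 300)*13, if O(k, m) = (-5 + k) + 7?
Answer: -3653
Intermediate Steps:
O(k, m) = 2 + k
(O(17, 0) - 300)*13 = ((2 + 17) - 300)*13 = (19 - 300)*13 = -281*13 = -3653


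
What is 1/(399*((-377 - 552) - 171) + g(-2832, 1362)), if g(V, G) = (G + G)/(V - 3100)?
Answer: -1483/650889381 ≈ -2.2784e-6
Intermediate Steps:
g(V, G) = 2*G/(-3100 + V) (g(V, G) = (2*G)/(-3100 + V) = 2*G/(-3100 + V))
1/(399*((-377 - 552) - 171) + g(-2832, 1362)) = 1/(399*((-377 - 552) - 171) + 2*1362/(-3100 - 2832)) = 1/(399*(-929 - 171) + 2*1362/(-5932)) = 1/(399*(-1100) + 2*1362*(-1/5932)) = 1/(-438900 - 681/1483) = 1/(-650889381/1483) = -1483/650889381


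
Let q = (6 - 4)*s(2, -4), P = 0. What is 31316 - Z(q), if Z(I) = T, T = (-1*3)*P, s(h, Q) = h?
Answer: 31316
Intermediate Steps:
q = 4 (q = (6 - 4)*2 = 2*2 = 4)
T = 0 (T = -1*3*0 = -3*0 = 0)
Z(I) = 0
31316 - Z(q) = 31316 - 1*0 = 31316 + 0 = 31316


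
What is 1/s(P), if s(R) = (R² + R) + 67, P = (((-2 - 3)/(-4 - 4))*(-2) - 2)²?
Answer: 256/48417 ≈ 0.0052874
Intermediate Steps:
P = 169/16 (P = (-5/(-8)*(-2) - 2)² = (-5*(-⅛)*(-2) - 2)² = ((5/8)*(-2) - 2)² = (-5/4 - 2)² = (-13/4)² = 169/16 ≈ 10.563)
s(R) = 67 + R + R² (s(R) = (R + R²) + 67 = 67 + R + R²)
1/s(P) = 1/(67 + 169/16 + (169/16)²) = 1/(67 + 169/16 + 28561/256) = 1/(48417/256) = 256/48417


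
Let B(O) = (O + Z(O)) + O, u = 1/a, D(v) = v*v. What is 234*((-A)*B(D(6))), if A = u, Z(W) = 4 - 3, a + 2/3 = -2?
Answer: 25623/4 ≈ 6405.8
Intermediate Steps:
a = -8/3 (a = -⅔ - 2 = -8/3 ≈ -2.6667)
Z(W) = 1
D(v) = v²
u = -3/8 (u = 1/(-8/3) = -3/8 ≈ -0.37500)
B(O) = 1 + 2*O (B(O) = (O + 1) + O = (1 + O) + O = 1 + 2*O)
A = -3/8 ≈ -0.37500
234*((-A)*B(D(6))) = 234*((-1*(-3/8))*(1 + 2*6²)) = 234*(3*(1 + 2*36)/8) = 234*(3*(1 + 72)/8) = 234*((3/8)*73) = 234*(219/8) = 25623/4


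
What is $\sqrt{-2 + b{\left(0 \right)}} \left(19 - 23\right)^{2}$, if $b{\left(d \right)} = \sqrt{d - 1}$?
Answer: $16 \sqrt{-2 + i} \approx 5.497 + 23.286 i$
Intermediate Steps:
$b{\left(d \right)} = \sqrt{-1 + d}$
$\sqrt{-2 + b{\left(0 \right)}} \left(19 - 23\right)^{2} = \sqrt{-2 + \sqrt{-1 + 0}} \left(19 - 23\right)^{2} = \sqrt{-2 + \sqrt{-1}} \left(-4\right)^{2} = \sqrt{-2 + i} 16 = 16 \sqrt{-2 + i}$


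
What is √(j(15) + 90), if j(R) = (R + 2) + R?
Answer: √122 ≈ 11.045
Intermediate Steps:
j(R) = 2 + 2*R (j(R) = (2 + R) + R = 2 + 2*R)
√(j(15) + 90) = √((2 + 2*15) + 90) = √((2 + 30) + 90) = √(32 + 90) = √122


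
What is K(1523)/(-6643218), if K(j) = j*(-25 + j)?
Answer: -1140727/3321609 ≈ -0.34343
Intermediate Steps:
K(1523)/(-6643218) = (1523*(-25 + 1523))/(-6643218) = (1523*1498)*(-1/6643218) = 2281454*(-1/6643218) = -1140727/3321609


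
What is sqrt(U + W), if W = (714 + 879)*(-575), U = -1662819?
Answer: I*sqrt(2578794) ≈ 1605.9*I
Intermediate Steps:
W = -915975 (W = 1593*(-575) = -915975)
sqrt(U + W) = sqrt(-1662819 - 915975) = sqrt(-2578794) = I*sqrt(2578794)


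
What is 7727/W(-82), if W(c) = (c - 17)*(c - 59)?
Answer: 7727/13959 ≈ 0.55355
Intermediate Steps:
W(c) = (-59 + c)*(-17 + c) (W(c) = (-17 + c)*(-59 + c) = (-59 + c)*(-17 + c))
7727/W(-82) = 7727/(1003 + (-82)**2 - 76*(-82)) = 7727/(1003 + 6724 + 6232) = 7727/13959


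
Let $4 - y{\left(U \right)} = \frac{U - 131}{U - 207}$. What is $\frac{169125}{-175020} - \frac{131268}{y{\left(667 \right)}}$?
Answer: $- \frac{88070851705}{1901884} \approx -46307.0$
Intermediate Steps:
$y{\left(U \right)} = 4 - \frac{-131 + U}{-207 + U}$ ($y{\left(U \right)} = 4 - \frac{U - 131}{U - 207} = 4 - \frac{-131 + U}{-207 + U}$)
$\frac{169125}{-175020} - \frac{131268}{y{\left(667 \right)}} = \frac{169125}{-175020} - \frac{131268}{\frac{1}{-207 + 667} \left(-697 + 3 \cdot 667\right)} = 169125 \left(- \frac{1}{175020}\right) - \frac{131268}{\frac{1}{460} \left(-697 + 2001\right)} = - \frac{11275}{11668} - \frac{131268}{\frac{1}{460} \cdot 1304} = - \frac{11275}{11668} - \frac{131268}{\frac{326}{115}} = - \frac{11275}{11668} - \frac{7547910}{163} = - \frac{88070851705}{1901884}$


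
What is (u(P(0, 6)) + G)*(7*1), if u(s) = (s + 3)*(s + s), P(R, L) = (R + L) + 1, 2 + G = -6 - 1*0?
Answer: 924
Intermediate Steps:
G = -8 (G = -2 + (-6 - 1*0) = -2 + (-6 + 0) = -2 - 6 = -8)
P(R, L) = 1 + L + R (P(R, L) = (L + R) + 1 = 1 + L + R)
u(s) = 2*s*(3 + s) (u(s) = (3 + s)*(2*s) = 2*s*(3 + s))
(u(P(0, 6)) + G)*(7*1) = (2*(1 + 6 + 0)*(3 + (1 + 6 + 0)) - 8)*(7*1) = (2*7*(3 + 7) - 8)*7 = (2*7*10 - 8)*7 = (140 - 8)*7 = 132*7 = 924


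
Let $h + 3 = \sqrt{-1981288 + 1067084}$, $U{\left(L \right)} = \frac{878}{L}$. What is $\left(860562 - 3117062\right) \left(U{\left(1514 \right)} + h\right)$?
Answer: $\frac{4133908000}{757} - 4513000 i \sqrt{228551} \approx 5.4609 \cdot 10^{6} - 2.1575 \cdot 10^{9} i$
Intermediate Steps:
$h = -3 + 2 i \sqrt{228551}$ ($h = -3 + \sqrt{-1981288 + 1067084} = -3 + \sqrt{-914204} = -3 + 2 i \sqrt{228551} \approx -3.0 + 956.14 i$)
$\left(860562 - 3117062\right) \left(U{\left(1514 \right)} + h\right) = \left(860562 - 3117062\right) \left(\frac{878}{1514} - \left(3 - 2 i \sqrt{228551}\right)\right) = - 2256500 \left(878 \cdot \frac{1}{1514} - \left(3 - 2 i \sqrt{228551}\right)\right) = - 2256500 \left(\frac{439}{757} - \left(3 - 2 i \sqrt{228551}\right)\right) = - 2256500 \left(- \frac{1832}{757} + 2 i \sqrt{228551}\right) = \frac{4133908000}{757} - 4513000 i \sqrt{228551}$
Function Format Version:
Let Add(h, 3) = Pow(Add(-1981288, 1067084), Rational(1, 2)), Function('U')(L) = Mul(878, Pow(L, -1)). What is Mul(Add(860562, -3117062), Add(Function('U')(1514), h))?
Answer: Add(Rational(4133908000, 757), Mul(-4513000, I, Pow(228551, Rational(1, 2)))) ≈ Add(5.4609e+6, Mul(-2.1575e+9, I))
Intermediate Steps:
h = Add(-3, Mul(2, I, Pow(228551, Rational(1, 2)))) (h = Add(-3, Pow(Add(-1981288, 1067084), Rational(1, 2))) = Add(-3, Pow(-914204, Rational(1, 2))) = Add(-3, Mul(2, I, Pow(228551, Rational(1, 2)))) ≈ Add(-3.0000, Mul(956.14, I)))
Mul(Add(860562, -3117062), Add(Function('U')(1514), h)) = Mul(Add(860562, -3117062), Add(Mul(878, Pow(1514, -1)), Add(-3, Mul(2, I, Pow(228551, Rational(1, 2)))))) = Mul(-2256500, Add(Mul(878, Rational(1, 1514)), Add(-3, Mul(2, I, Pow(228551, Rational(1, 2)))))) = Mul(-2256500, Add(Rational(439, 757), Add(-3, Mul(2, I, Pow(228551, Rational(1, 2)))))) = Mul(-2256500, Add(Rational(-1832, 757), Mul(2, I, Pow(228551, Rational(1, 2))))) = Add(Rational(4133908000, 757), Mul(-4513000, I, Pow(228551, Rational(1, 2))))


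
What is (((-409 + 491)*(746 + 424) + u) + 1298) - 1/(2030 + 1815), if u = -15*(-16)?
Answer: 374802909/3845 ≈ 97478.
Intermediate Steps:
u = 240
(((-409 + 491)*(746 + 424) + u) + 1298) - 1/(2030 + 1815) = (((-409 + 491)*(746 + 424) + 240) + 1298) - 1/(2030 + 1815) = ((82*1170 + 240) + 1298) - 1/3845 = ((95940 + 240) + 1298) - 1*1/3845 = (96180 + 1298) - 1/3845 = 97478 - 1/3845 = 374802909/3845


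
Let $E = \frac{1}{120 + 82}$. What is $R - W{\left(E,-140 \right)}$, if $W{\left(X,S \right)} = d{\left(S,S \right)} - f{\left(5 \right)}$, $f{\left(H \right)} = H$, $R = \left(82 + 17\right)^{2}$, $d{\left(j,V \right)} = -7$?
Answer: $9813$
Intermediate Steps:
$E = \frac{1}{202} \approx 0.0049505$
$R = 9801$ ($R = 99^{2} = 9801$)
$W{\left(X,S \right)} = -12$ ($W{\left(X,S \right)} = -7 - 5 = -12$)
$R - W{\left(E,-140 \right)} = 9801 - -12 = 9801 + 12 = 9813$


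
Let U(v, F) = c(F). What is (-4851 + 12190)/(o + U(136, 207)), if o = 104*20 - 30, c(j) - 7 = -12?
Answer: 7339/2045 ≈ 3.5888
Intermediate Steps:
c(j) = -5 (c(j) = 7 - 12 = -5)
U(v, F) = -5
o = 2050 (o = 2080 - 30 = 2050)
(-4851 + 12190)/(o + U(136, 207)) = (-4851 + 12190)/(2050 - 5) = 7339/2045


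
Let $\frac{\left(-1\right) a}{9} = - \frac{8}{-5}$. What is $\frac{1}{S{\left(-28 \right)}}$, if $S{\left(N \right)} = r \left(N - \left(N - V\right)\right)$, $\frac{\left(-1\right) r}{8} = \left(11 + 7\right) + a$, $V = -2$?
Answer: $\frac{5}{288} \approx 0.017361$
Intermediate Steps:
$a = - \frac{72}{5}$ ($a = - 9 \left(- \frac{8}{-5}\right) = - 9 \left(\left(-8\right) \left(- \frac{1}{5}\right)\right) = \left(-9\right) \frac{8}{5} = - \frac{72}{5} \approx -14.4$)
$r = - \frac{144}{5}$ ($r = - 8 \left(\left(11 + 7\right) - \frac{72}{5}\right) = - 8 \left(18 - \frac{72}{5}\right) = \left(-8\right) \frac{18}{5} = - \frac{144}{5} \approx -28.8$)
$S{\left(N \right)} = \frac{288}{5}$ ($S{\left(N \right)} = - \frac{144 \left(N - \left(2 + N\right)\right)}{5} = \left(- \frac{144}{5}\right) \left(-2\right) = \frac{288}{5}$)
$\frac{1}{S{\left(-28 \right)}} = \frac{1}{\frac{288}{5}} = \frac{5}{288}$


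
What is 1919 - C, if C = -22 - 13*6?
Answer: 2019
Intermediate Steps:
C = -100 (C = -22 - 78 = -100)
1919 - C = 1919 - 1*(-100) = 1919 + 100 = 2019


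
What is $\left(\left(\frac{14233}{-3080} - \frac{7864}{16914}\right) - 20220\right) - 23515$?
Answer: $- \frac{1139322515641}{26047560} \approx -43740.0$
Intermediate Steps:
$\left(\left(\frac{14233}{-3080} - \frac{7864}{16914}\right) - 20220\right) - 23515 = \left(\left(14233 \left(- \frac{1}{3080}\right) - \frac{3932}{8457}\right) - 20220\right) - 23515 = \left(\left(- \frac{14233}{3080} - \frac{3932}{8457}\right) - 20220\right) - 23515 = \left(- \frac{132479041}{26047560} - 20220\right) - 23515 = - \frac{526814142241}{26047560} - 23515 = - \frac{1139322515641}{26047560}$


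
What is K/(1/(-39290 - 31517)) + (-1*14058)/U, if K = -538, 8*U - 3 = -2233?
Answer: 42475051322/1115 ≈ 3.8094e+7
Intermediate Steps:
U = -1115/4 (U = 3/8 + (⅛)*(-2233) = 3/8 - 2233/8 = -1115/4 ≈ -278.75)
K/(1/(-39290 - 31517)) + (-1*14058)/U = -538/(1/(-39290 - 31517)) + (-1*14058)/(-1115/4) = -538/(1/(-70807)) - 14058*(-4/1115) = -538/(-1/70807) + 56232/1115 = -538*(-70807) + 56232/1115 = 38094166 + 56232/1115 = 42475051322/1115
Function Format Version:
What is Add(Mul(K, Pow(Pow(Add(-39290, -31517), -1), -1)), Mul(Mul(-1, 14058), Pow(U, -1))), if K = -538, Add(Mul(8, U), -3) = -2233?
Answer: Rational(42475051322, 1115) ≈ 3.8094e+7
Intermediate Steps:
U = Rational(-1115, 4) (U = Add(Rational(3, 8), Mul(Rational(1, 8), -2233)) = Add(Rational(3, 8), Rational(-2233, 8)) = Rational(-1115, 4) ≈ -278.75)
Add(Mul(K, Pow(Pow(Add(-39290, -31517), -1), -1)), Mul(Mul(-1, 14058), Pow(U, -1))) = Add(Mul(-538, Pow(Pow(Add(-39290, -31517), -1), -1)), Mul(Mul(-1, 14058), Pow(Rational(-1115, 4), -1))) = Add(Mul(-538, Pow(Pow(-70807, -1), -1)), Mul(-14058, Rational(-4, 1115))) = Add(Mul(-538, Pow(Rational(-1, 70807), -1)), Rational(56232, 1115)) = Add(Mul(-538, -70807), Rational(56232, 1115)) = Add(38094166, Rational(56232, 1115)) = Rational(42475051322, 1115)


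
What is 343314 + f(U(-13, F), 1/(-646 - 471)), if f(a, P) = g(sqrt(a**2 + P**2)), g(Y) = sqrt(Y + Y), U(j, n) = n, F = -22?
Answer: 343314 + sqrt(2234)*603881477**(1/4)/1117 ≈ 3.4332e+5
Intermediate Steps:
g(Y) = sqrt(2)*sqrt(Y) (g(Y) = sqrt(2*Y) = sqrt(2)*sqrt(Y))
f(a, P) = sqrt(2)*(P**2 + a**2)**(1/4) (f(a, P) = sqrt(2)*sqrt(sqrt(a**2 + P**2)) = sqrt(2)*sqrt(sqrt(P**2 + a**2)) = sqrt(2)*(P**2 + a**2)**(1/4))
343314 + f(U(-13, F), 1/(-646 - 471)) = 343314 + sqrt(2)*((1/(-646 - 471))**2 + (-22)**2)**(1/4) = 343314 + sqrt(2)*((1/(-1117))**2 + 484)**(1/4) = 343314 + sqrt(2)*((-1/1117)**2 + 484)**(1/4) = 343314 + sqrt(2)*(1/1247689 + 484)**(1/4) = 343314 + sqrt(2)*(603881477/1247689)**(1/4) = 343314 + sqrt(2)*(sqrt(1117)*603881477**(1/4)/1117) = 343314 + sqrt(2234)*603881477**(1/4)/1117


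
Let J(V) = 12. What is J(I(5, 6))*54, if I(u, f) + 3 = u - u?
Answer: 648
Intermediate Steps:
I(u, f) = -3 (I(u, f) = -3 + (u - u) = -3 + 0 = -3)
J(I(5, 6))*54 = 12*54 = 648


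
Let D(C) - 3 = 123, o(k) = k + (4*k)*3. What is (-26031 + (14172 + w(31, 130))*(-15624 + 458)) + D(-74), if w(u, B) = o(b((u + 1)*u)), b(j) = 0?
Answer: -214958457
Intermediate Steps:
o(k) = 13*k (o(k) = k + 12*k = 13*k)
w(u, B) = 0 (w(u, B) = 13*0 = 0)
D(C) = 126 (D(C) = 3 + 123 = 126)
(-26031 + (14172 + w(31, 130))*(-15624 + 458)) + D(-74) = (-26031 + (14172 + 0)*(-15624 + 458)) + 126 = (-26031 + 14172*(-15166)) + 126 = (-26031 - 214932552) + 126 = -214958583 + 126 = -214958457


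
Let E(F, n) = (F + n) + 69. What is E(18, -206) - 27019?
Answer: -27138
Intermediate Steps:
E(F, n) = 69 + F + n
E(18, -206) - 27019 = (69 + 18 - 206) - 27019 = -119 - 27019 = -27138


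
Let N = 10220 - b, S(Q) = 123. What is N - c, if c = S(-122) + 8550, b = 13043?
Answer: -11496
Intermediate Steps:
c = 8673 (c = 123 + 8550 = 8673)
N = -2823 (N = 10220 - 1*13043 = 10220 - 13043 = -2823)
N - c = -2823 - 1*8673 = -2823 - 8673 = -11496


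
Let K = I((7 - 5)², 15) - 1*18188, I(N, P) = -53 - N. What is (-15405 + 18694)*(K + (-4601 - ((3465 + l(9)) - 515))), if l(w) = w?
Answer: -84872645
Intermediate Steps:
K = -18245 (K = (-53 - (7 - 5)²) - 1*18188 = (-53 - 1*2²) - 18188 = (-53 - 1*4) - 18188 = (-53 - 4) - 18188 = -57 - 18188 = -18245)
(-15405 + 18694)*(K + (-4601 - ((3465 + l(9)) - 515))) = (-15405 + 18694)*(-18245 + (-4601 - ((3465 + 9) - 515))) = 3289*(-18245 + (-4601 - (3474 - 515))) = 3289*(-18245 + (-4601 - 1*2959)) = 3289*(-18245 + (-4601 - 2959)) = 3289*(-18245 - 7560) = 3289*(-25805) = -84872645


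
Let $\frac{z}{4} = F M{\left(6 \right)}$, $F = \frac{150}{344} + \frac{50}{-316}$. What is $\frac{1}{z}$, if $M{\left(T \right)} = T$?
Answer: $\frac{3397}{22650} \approx 0.14998$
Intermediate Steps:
$F = \frac{3775}{13588}$ ($F = 150 \cdot \frac{1}{344} + 50 \left(- \frac{1}{316}\right) = \frac{75}{172} - \frac{25}{158} = \frac{3775}{13588} \approx 0.27782$)
$z = \frac{22650}{3397}$ ($z = 4 \cdot \frac{3775}{13588} \cdot 6 = 4 \cdot \frac{11325}{6794} = \frac{22650}{3397} \approx 6.6676$)
$\frac{1}{z} = \frac{1}{\frac{22650}{3397}} = \frac{3397}{22650}$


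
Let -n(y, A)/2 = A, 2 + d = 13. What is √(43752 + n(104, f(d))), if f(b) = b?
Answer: √43730 ≈ 209.12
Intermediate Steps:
d = 11 (d = -2 + 13 = 11)
n(y, A) = -2*A
√(43752 + n(104, f(d))) = √(43752 - 2*11) = √(43752 - 22) = √43730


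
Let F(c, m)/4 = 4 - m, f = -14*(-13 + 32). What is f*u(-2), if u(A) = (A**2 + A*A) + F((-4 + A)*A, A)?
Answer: -8512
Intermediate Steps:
f = -266 (f = -14*19 = -266)
F(c, m) = 16 - 4*m (F(c, m) = 4*(4 - m) = 16 - 4*m)
u(A) = 16 - 4*A + 2*A**2 (u(A) = (A**2 + A*A) + (16 - 4*A) = (A**2 + A**2) + (16 - 4*A) = 2*A**2 + (16 - 4*A) = 16 - 4*A + 2*A**2)
f*u(-2) = -266*(16 - 4*(-2) + 2*(-2)**2) = -266*(16 + 8 + 2*4) = -266*(16 + 8 + 8) = -266*32 = -8512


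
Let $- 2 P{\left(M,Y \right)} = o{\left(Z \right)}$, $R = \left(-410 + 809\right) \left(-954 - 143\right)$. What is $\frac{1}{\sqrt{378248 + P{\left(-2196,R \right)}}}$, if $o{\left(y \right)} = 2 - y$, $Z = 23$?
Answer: $\frac{\sqrt{1513034}}{756517} \approx 0.0016259$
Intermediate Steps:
$R = -437703$ ($R = 399 \left(-1097\right) = -437703$)
$P{\left(M,Y \right)} = \frac{21}{2}$ ($P{\left(M,Y \right)} = - \frac{2 - 23}{2} = \left(- \frac{1}{2}\right) \left(-21\right) = \frac{21}{2}$)
$\frac{1}{\sqrt{378248 + P{\left(-2196,R \right)}}} = \frac{1}{\sqrt{378248 + \frac{21}{2}}} = \frac{1}{\sqrt{\frac{756517}{2}}} = \frac{1}{\frac{1}{2} \sqrt{1513034}} = \frac{\sqrt{1513034}}{756517}$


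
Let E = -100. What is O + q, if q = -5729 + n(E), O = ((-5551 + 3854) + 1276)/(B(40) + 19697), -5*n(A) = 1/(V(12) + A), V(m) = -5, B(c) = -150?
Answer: -58792202053/10262175 ≈ -5729.0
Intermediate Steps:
n(A) = -1/(5*(-5 + A))
O = -421/19547 (O = ((-5551 + 3854) + 1276)/(-150 + 19697) = (-1697 + 1276)/19547 = -421*1/19547 = -421/19547 ≈ -0.021538)
q = -3007724/525 (q = -5729 - 1/(-25 + 5*(-100)) = -5729 - 1/(-25 - 500) = -5729 - 1/(-525) = -5729 - 1*(-1/525) = -5729 + 1/525 = -3007724/525 ≈ -5729.0)
O + q = -421/19547 - 3007724/525 = -58792202053/10262175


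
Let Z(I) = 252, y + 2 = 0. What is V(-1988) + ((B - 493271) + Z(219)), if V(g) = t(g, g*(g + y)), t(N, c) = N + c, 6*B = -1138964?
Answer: 9813857/3 ≈ 3.2713e+6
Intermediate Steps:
y = -2 (y = -2 + 0 = -2)
B = -569482/3 (B = (⅙)*(-1138964) = -569482/3 ≈ -1.8983e+5)
V(g) = g + g*(-2 + g) (V(g) = g + g*(g - 2) = g + g*(-2 + g))
V(-1988) + ((B - 493271) + Z(219)) = -1988*(-1 - 1988) + ((-569482/3 - 493271) + 252) = -1988*(-1989) + (-2049295/3 + 252) = 3954132 - 2048539/3 = 9813857/3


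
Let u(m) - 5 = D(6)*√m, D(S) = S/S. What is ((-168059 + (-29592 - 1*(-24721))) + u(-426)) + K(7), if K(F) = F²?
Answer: -172876 + I*√426 ≈ -1.7288e+5 + 20.64*I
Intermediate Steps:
D(S) = 1
u(m) = 5 + √m (u(m) = 5 + 1*√m = 5 + √m)
((-168059 + (-29592 - 1*(-24721))) + u(-426)) + K(7) = ((-168059 + (-29592 - 1*(-24721))) + (5 + √(-426))) + 7² = ((-168059 + (-29592 + 24721)) + (5 + I*√426)) + 49 = ((-168059 - 4871) + (5 + I*√426)) + 49 = (-172930 + (5 + I*√426)) + 49 = (-172925 + I*√426) + 49 = -172876 + I*√426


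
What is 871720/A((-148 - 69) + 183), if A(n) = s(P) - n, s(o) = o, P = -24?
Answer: 87172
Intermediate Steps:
A(n) = -24 - n
871720/A((-148 - 69) + 183) = 871720/(-24 - ((-148 - 69) + 183)) = 871720/(-24 - (-217 + 183)) = 871720/(-24 - 1*(-34)) = 871720/(-24 + 34) = 871720/10 = 871720*(⅒) = 87172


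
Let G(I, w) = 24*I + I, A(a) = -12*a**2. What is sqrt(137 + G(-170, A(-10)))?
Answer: 3*I*sqrt(457) ≈ 64.133*I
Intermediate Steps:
G(I, w) = 25*I
sqrt(137 + G(-170, A(-10))) = sqrt(137 + 25*(-170)) = sqrt(137 - 4250) = sqrt(-4113) = 3*I*sqrt(457)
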